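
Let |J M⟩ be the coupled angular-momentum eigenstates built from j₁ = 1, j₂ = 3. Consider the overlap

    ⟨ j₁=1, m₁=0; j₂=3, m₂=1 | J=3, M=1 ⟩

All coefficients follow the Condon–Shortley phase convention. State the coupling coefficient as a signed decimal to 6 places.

−√(1/12) = -0.288675

triangle: 1!*1!*5!/8! = 120/40320
(j±m)!: 1!*1!*4!*2!*4!*2! = 2304
prefactor² = (2J+1)*Δ*N² = 48
  k=0: +1/(0!*1!*1!*4!*0!*1!) = 1/24
  k=1: −1/(1!*0!*0!*3!*1!*2!) = -1/12
Σ = -1/24  ⇒  CG² = 48*(-1/24)² = 1/12
CG = −√(1/12) = -0.288675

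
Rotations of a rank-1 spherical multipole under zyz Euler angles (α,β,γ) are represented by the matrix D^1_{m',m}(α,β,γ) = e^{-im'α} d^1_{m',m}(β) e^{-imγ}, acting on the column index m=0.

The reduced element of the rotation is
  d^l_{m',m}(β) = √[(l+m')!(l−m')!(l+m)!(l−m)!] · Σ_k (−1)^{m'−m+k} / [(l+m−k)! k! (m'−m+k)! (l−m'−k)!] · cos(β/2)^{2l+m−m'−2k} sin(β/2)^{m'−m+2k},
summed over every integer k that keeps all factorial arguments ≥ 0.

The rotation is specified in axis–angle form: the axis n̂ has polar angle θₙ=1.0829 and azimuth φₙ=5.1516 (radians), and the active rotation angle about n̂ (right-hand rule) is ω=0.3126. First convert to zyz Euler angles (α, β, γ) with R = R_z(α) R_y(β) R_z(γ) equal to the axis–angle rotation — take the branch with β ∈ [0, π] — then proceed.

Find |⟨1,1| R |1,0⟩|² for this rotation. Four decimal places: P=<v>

P=0.0371

Axis–angle → zyz. n̂ = (sinθₙcosφₙ, sinθₙsinφₙ, cosθₙ) = (+0.375611, -0.799483, +0.468769), ω = 0.3126.
R = I cosω + sinω [n̂]ₓ + (1−cosω) n̂n̂ᵀ gives
  R = [+0.958374, -0.158715, -0.237335; +0.129609, +0.982513, -0.133675; +0.254401, +0.097350, +0.962187]
β = atan2(√(R₁₃²+R₂₃²), R₃₃) = 0.275877; α = atan2(R₂₃, R₁₃) mod 2π = 3.654541; γ = atan2(R₃₂, −R₃₁) mod 2π = 2.776119
Split into d^1_{1,0}(β=0.2759) × two z-phases.
With c≡cos(β/2)=0.990502 and s≡sin(β/2)=0.137502, N=[2·1·1·1]^{1/2}=1.414214
Admissible k: 0..0 (factorial args all ≥0)
  k=0: (−1)^1·1.4142/(1)·0.9905^1·0.1375^1 = -0.192610
d^1_{1,0}(0.2759) = -0.192610
|D^1_{1,0}|² = |d^1_{1,0}(β)|² = (-0.192610)² = 0.037098 (the z-rotation phases have unit modulus)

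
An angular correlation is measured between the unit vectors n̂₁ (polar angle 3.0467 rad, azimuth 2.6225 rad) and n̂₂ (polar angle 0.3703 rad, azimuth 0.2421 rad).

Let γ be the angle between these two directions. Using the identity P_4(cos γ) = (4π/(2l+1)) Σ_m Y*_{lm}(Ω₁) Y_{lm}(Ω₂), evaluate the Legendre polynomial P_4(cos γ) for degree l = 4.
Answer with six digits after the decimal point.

0.576716

Term-by-term m-sum for l=4 (normalisation 4π/9 = 1.396263):
  term(m=-4) = -0.000000-0.000000i   from Y*(Ω₁)=-0.000017-0.000031i, Y(Ω₂)=+0.004301-0.006255i
  term(m=-3) = -0.000038-0.000044i   from Y*(Ω₁)=+0.000014-0.001060i, Y(Ω₂)=+0.041347-0.036728i
  term(m=-2) = +0.000192-0.003966i   from Y*(Ω₁)=+0.009054-0.015361i, Y(Ω₂)=+0.197105-0.103670i
  term(m=-1) = +0.062595-0.059636i   from Y*(Ω₁)=+0.152546-0.087158i, Y(Ω₂)=+0.477742-0.117975i
  term(m=+0) = +0.287545+0.000000i   from Y*(Ω₁)=+0.808595-0.000000i, Y(Ω₂)=+0.355611+0.000000i
  term(m=+1) = +0.062595+0.059636i   from Y*(Ω₁)=-0.152546-0.087158i, Y(Ω₂)=-0.477742-0.117975i
  term(m=+2) = +0.000192+0.003966i   from Y*(Ω₁)=+0.009054+0.015361i, Y(Ω₂)=+0.197105+0.103670i
  term(m=+3) = -0.000038+0.000044i   from Y*(Ω₁)=-0.000014-0.001060i, Y(Ω₂)=-0.041347-0.036728i
  term(m=+4) = -0.000000+0.000000i   from Y*(Ω₁)=-0.000017+0.000031i, Y(Ω₂)=+0.004301+0.006255i
Total Σ_m = +0.413042+0.000000i. Multiply by 1.396263: +0.576716+0.000000i. P_4(cos γ) = 0.576716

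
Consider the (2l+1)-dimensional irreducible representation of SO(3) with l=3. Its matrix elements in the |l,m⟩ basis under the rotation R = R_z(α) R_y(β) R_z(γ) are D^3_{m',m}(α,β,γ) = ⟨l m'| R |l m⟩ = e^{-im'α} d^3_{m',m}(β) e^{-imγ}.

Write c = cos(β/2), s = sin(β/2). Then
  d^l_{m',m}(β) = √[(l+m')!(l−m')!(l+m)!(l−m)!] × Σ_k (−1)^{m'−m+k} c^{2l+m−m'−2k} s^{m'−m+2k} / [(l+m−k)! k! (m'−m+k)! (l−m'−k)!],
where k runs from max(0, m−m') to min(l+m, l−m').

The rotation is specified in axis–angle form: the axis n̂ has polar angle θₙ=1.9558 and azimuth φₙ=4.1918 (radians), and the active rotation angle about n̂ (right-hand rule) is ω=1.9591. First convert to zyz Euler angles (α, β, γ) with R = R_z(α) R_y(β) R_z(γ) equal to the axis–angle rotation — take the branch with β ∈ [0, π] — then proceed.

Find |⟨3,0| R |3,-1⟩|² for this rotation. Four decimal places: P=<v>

Axis–angle → zyz. n̂ = (sinθₙcosφₙ, sinθₙsinφₙ, cosθₙ) = (-0.460981, -0.804021, -0.375563), ω = 1.9591.
R = I cosω + sinω [n̂]ₓ + (1−cosω) n̂n̂ᵀ gives
  R = [-0.085658, +0.858572, -0.505487; +0.163366, +0.512589, +0.842950; +0.982840, -0.010374, -0.184169]
β = atan2(√(R₁₃²+R₂₃²), R₃₃) = 1.756022; α = atan2(R₂₃, R₁₃) mod 2π = 2.110969; γ = atan2(R₃₂, −R₃₁) mod 2π = 3.152147
First d^3_{0,-1}(β=1.7560), then the phase factors e^{-i(0)α} and e^{-i(-1)γ}:
With c≡cos(β/2)=0.638683 and s≡sin(β/2)=0.769470, N=[6·6·2·24]^{1/2}=41.569219
Admissible k: 0..2 (factorial args all ≥0)
  k=0: (−1)^1·41.5692/(12)·0.6387^5·0.7695^1 = -0.283275
  k=1: (−1)^2·41.5692/(4)·0.6387^3·0.7695^3 = +1.233510
  k=2: (−1)^3·41.5692/(12)·0.6387^1·0.7695^5 = -0.596808
d^3_{0,-1}(1.7560) = -0.283275 +1.233510 -0.596808 = +0.353427
|D^3_{0,-1}|² = |d^3_{0,-1}(β)|² = (+0.353427)² = 0.124911 (the z-rotation phases have unit modulus)

P=0.1249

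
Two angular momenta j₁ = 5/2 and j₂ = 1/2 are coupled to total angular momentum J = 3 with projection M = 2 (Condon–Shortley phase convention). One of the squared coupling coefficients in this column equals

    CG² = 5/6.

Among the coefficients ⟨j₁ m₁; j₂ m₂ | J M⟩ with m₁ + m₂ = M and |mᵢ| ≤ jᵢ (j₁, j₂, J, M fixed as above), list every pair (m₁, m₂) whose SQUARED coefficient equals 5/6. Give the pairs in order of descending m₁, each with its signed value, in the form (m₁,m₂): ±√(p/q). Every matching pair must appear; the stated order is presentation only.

(3/2,1/2): +√(5/6)

Admissible pairs with m₁+m₂ = M = 2: (3/2,1/2), (5/2,-1/2)
  (m₁,m₂)=(5/2,-1/2): CG² = 1/6, CG = +√(1/6)
  (m₁,m₂)=(3/2,1/2): CG² = 5/6, CG = +√(5/6)   ← matches the target
Pairs with CG² = 5/6: (3/2,1/2): +√(5/6)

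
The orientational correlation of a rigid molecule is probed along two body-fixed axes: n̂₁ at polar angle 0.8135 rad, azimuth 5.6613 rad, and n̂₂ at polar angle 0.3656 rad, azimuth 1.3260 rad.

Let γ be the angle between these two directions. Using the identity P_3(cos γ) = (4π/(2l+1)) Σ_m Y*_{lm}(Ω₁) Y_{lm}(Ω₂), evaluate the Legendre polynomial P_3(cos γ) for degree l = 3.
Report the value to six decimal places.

Summing Y*_{l m}(θ₁,φ₁)·Y_{l m}(θ₂,φ₂) over m ∈ [−3, 3]; prefactor 4π/(2·3+1) = 1.795196:
  m=-3: (-0.046530-0.153203i) × (-0.012776+0.014151i) = +0.002762+0.001299i  (running Σ = +0.002762+0.001299i)
  m=-2: (+0.119095-0.351101i) × (-0.107659-0.057368i) = -0.032964+0.030967i  (running Σ = -0.030201+0.032266i)
  m=-1: (+0.259520-0.186013i) × (+0.094113-0.376745i) = -0.045655-0.115279i  (running Σ = -0.075857-0.083013i)
  m=0: (-0.164180-0.000000i) × (+0.474303+0.000000i) = -0.077871-0.000000i  (running Σ = -0.153728-0.083013i)
  m=1: (-0.259520-0.186013i) × (-0.094113-0.376745i) = -0.045655+0.115279i  (running Σ = -0.199383+0.032266i)
  m=2: (+0.119095+0.351101i) × (-0.107659+0.057368i) = -0.032964-0.030967i  (running Σ = -0.232347+0.001299i)
  m=3: (+0.046530-0.153203i) × (+0.012776+0.014151i) = +0.002762-0.001299i  (running Σ = -0.229584+0.000000i)
Σ over m = -0.229584+0.000000i; ×(4π/7) → -0.412149+0.000000i. Real part: -0.412149

-0.412149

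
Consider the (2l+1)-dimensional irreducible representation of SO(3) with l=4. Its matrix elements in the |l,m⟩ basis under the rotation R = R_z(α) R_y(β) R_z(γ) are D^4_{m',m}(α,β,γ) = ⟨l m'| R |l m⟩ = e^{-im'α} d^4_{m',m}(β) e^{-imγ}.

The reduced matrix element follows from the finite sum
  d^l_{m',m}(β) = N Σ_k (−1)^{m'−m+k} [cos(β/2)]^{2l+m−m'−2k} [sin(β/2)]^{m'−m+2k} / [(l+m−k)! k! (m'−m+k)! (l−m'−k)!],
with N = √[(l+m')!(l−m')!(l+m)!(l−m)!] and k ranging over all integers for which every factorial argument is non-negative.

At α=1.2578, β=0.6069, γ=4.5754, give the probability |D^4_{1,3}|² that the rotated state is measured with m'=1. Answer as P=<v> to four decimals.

D^4_{1,3}(1.2578,0.6069,4.5754) = e^{-i·1·1.2578}·d^4_{1,3}(0.6069)·e^{-i·3·4.5754}. Compute d first:
Half-angle: c=0.954311, s=0.298814. N=√(120·6·5040·1)=1904.940944
k∈{2,3} keeps every argument non-negative
  k=2: (−1)^0·1904.9409/(240)·0.9543^6·0.2988^2 = +0.535320
  k=3: (−1)^1·1904.9409/(144)·0.9543^4·0.2988^4 = -0.087475
d^4_{1,3}(0.6069) = +0.535320 -0.087475 = +0.447845
|D^4_{1,3}|² = |d^4_{1,3}(β)|² = (+0.447845)² = 0.200565 (the z-rotation phases have unit modulus)

P=0.2006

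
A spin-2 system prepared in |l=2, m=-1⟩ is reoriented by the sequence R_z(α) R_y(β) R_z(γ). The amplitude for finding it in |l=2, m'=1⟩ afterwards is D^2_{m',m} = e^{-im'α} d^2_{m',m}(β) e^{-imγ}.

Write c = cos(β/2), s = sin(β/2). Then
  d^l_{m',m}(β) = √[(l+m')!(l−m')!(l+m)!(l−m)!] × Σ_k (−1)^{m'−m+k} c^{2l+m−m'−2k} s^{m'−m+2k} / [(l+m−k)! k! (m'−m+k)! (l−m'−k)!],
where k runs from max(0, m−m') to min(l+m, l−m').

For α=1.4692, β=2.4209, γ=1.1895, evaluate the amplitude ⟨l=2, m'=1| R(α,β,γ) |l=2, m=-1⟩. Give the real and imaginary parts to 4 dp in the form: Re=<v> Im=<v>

Split into d^2_{1,-1}(β=2.4209) × two z-phases.
c=cos(2.420900/2)=0.352598, s=sin(2.420900/2)=0.935775; N=√[6·1·1·6]=6.000000
Admissible k: 0..1 (factorial args all ≥0)
  k=0: (−1)^2·6.0000/(2)·0.3526^2·0.9358^2 = +0.326606
  k=1: (−1)^3·6.0000/(6)·0.3526^0·0.9358^4 = -0.766806
d^2_{1,-1}(2.4209) = +0.326606 -0.766806 = -0.440199
D = (+0.101422-0.994844i)·(-0.440199)·(+0.372124+0.928183i) = -0.423093+0.121525i

Re=-0.4231 Im=0.1215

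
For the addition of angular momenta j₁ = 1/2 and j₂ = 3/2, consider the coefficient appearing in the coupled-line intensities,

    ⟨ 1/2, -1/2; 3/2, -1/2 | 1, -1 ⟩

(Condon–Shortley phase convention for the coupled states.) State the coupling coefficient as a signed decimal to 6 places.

j₁+j₂−J=1  J+j₁−j₂=0  J−j₁+j₂=2  j₁+j₂+J+1=4
(j₁±m₁, j₂±m₂, J±M) = (0,1,1,2,0,2)
P² = 1
sum k=1..1:
  [1] −1/2 = -1/2
S = -1/2
C² = P²·S² = 1/4 ; C = -0.500000

-0.500000  (= −√(1/4))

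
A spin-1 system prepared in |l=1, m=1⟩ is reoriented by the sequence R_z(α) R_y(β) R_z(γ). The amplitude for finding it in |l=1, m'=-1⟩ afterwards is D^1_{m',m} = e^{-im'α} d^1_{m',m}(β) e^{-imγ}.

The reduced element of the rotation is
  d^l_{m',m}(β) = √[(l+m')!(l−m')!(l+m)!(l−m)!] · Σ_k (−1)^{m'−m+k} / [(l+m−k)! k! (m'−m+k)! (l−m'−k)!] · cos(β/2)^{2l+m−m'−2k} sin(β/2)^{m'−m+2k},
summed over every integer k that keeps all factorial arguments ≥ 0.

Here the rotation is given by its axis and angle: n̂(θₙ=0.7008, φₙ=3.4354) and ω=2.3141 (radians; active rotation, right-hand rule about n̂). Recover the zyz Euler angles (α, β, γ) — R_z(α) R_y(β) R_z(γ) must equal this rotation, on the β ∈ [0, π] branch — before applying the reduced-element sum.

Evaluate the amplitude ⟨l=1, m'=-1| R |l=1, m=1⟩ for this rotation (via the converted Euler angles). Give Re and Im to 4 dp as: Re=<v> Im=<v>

Re=-0.2901 Im=-0.1933

Axis–angle → zyz. n̂ = (sinθₙcosφₙ, sinθₙsinφₙ, cosθₙ) = (-0.617197, -0.186742, +0.764327), ω = 2.3141.
R = I cosω + sinω [n̂]ₓ + (1−cosω) n̂n̂ᵀ gives
  R = [-0.038005, -0.369472, -0.928464; +0.755979, -0.618252, +0.215082; -0.653492, -0.693725, +0.302810]
β = atan2(√(R₁₃²+R₂₃²), R₃₃) = 1.263157; α = atan2(R₂₃, R₁₃) mod 2π = 2.913954; γ = atan2(R₃₂, −R₃₁) mod 2π = 5.467932
First d^1_{-1,1}(β=1.2632), then the phase factors e^{-i(-1)α} and e^{-i(1)γ}:
c=cos(1.263157/2)=0.807097, s=sin(1.263157/2)=0.590419; N=√[1·2·2·1]=2.000000
Admissible k: 2..2 (factorial args all ≥0)
  k=2: (−1)^0·2.0000/(2)·0.8071^0·0.5904^2 = +0.348595
d^1_{-1,1}(1.2632) = +0.348595
Attach z-rotation phases: D = e^{-i(-1)(2.9140)}·(+0.348595)·e^{-i(1)(5.4679)} = -0.290124-0.193253i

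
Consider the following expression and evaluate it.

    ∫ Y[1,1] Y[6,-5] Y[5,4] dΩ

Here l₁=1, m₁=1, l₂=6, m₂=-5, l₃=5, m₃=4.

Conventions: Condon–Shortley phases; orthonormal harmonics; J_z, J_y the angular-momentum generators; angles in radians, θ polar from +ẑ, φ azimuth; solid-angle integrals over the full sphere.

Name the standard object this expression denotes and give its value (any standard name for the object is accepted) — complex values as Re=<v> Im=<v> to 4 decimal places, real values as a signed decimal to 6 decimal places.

This is a Gaunt coefficient — the integral of a triple product of spherical harmonics over the sphere.
Checks pass: Σm=0; 12 even; l₃=5∈[5,7].
(2·1+1)(2·6+1)(2·5+1) = 429
Δ: 2! 0! 10! / 13! → 1/858
sum: t=1:−1/14400 = -1/14400
3j²(1 6 5; 0 0 0) = Δ·Π!·Σ² = 6/143  (sign +1)
sum: t=0:+1/725760 = 1/725760
3j²(1 6 5; 1 -5 4) = Δ·Π!·Σ² = 5/78  (sign -1)
combine: 4πI² = 429·6/143·5/78 = 15/13
take √, sign -1: I = -0.30301841

Gaunt coefficient, -0.303018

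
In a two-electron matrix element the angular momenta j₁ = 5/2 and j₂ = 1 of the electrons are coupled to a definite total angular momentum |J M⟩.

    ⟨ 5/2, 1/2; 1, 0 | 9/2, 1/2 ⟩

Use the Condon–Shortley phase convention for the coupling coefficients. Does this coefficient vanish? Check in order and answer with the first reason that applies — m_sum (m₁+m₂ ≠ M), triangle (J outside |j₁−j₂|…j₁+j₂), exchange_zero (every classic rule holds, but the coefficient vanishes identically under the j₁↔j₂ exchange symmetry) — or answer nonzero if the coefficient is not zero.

triangle

m-sum: m₁+m₂ = 1/2+0 = 1/2, M = 1/2  ✓
triangle: need |j₁−j₂| ≤ J ≤ j₁+j₂, i.e. J ∈ [3/2, 7/2]; J = 9/2 is outside ✗ ⇒ coefficient is 0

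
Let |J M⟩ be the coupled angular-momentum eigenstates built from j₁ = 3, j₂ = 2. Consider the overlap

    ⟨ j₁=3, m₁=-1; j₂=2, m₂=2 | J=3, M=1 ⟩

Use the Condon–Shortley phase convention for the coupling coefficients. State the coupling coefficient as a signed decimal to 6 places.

+√(2/5) = +0.632456

triangle: 2!×4!×2!/9! = 96/362880
(j±m)!: 2!×4!×4!×0!×4!×2! = 55296
prefactor² = (2J+1)×Δ×N² = 512/5
  k=2: +1/(2!×0!×2!×2!×2!×0!) = 1/16
Σ = 1/16  ⇒  CG² = 512/5×(1/16)² = 2/5
CG = +√(2/5) = +0.632456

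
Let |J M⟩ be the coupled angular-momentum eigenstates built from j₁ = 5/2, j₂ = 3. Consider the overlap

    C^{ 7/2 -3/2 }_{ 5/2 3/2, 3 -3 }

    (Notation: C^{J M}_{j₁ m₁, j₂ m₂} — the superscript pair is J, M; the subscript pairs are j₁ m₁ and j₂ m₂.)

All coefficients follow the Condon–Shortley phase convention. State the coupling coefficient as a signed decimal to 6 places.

j₁+j₂−J=2  J+j₁−j₂=3  J−j₁+j₂=4  j₁+j₂+J+1=10
(j₁±m₁, j₂±m₂, J±M) = (4,1,0,6,2,5)
P² = 18432/7
sum k=0..0:
  [0] +1/96 = 1/96
S = 1/96
C² = P²·S² = 2/7 ; C = +0.534522

+0.534522  (= +√(2/7))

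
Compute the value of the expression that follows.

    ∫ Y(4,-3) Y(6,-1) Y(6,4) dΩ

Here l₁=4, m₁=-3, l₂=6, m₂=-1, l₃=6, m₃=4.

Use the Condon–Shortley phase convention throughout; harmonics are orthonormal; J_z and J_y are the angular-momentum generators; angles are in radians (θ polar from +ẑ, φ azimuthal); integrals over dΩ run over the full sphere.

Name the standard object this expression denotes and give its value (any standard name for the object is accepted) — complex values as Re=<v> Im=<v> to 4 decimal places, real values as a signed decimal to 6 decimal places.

This is a Gaunt coefficient — the integral of a triple product of spherical harmonics over the sphere.
m-sum 0 ✓  L=16 even ✓  2≤6≤10 ✓
Π(2lᵢ+1) = 9×13×13 = 1521
triangle coeff Δ(4,6,6) = 1/15315300
Σ_t [0,4]: t=0:+1/829440 t=1:−1/25920 t=2:+1/9216 t=3:−1/25920 t=4:+1/829440 = 7/207360
(3j)²=28/2431 [(4 6 6; 0 0 0)], sign=+1
Σ_t [3,4]: t=3:−1/207360 t=4:+1/725760 = -1/290304
(3j)²=125/7293 [(4 6 6; -3 -1 4)], sign=-1
⇒ 4πI² = 10500/34969
I = (-1)√(10500/34969/(4π)) = -0.15457815

Gaunt coefficient, -0.154578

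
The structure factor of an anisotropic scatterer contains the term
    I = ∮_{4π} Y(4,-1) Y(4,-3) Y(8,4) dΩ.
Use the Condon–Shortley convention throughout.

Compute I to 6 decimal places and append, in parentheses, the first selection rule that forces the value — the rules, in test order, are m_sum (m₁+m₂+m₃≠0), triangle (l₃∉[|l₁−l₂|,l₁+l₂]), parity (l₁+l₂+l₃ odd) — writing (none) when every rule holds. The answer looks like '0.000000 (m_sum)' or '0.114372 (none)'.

0.188506 (none)

m-sum 0 ✓  L=16 even ✓  0≤8≤8 ✓
Π(2lᵢ+1) = 9×9×17 = 1377
triangle coeff Δ(4,4,8) = 1/218790
Σ_t [0,0]: t=0:+1/331776 = 1/331776
(3j)²=490/21879 [(4 4 8; 0 0 0)], sign=+1
Σ_t [0,0]: t=0:+1/3628800 = 1/3628800
(3j)²=16/1105 [(4 4 8; -1 -3 4)], sign=+1
⇒ 4πI² = 14112/31603
I = (+1)√(14112/31603/(4π)) = 0.18850601
No selection rule forces the value: the integral is nonzero (none).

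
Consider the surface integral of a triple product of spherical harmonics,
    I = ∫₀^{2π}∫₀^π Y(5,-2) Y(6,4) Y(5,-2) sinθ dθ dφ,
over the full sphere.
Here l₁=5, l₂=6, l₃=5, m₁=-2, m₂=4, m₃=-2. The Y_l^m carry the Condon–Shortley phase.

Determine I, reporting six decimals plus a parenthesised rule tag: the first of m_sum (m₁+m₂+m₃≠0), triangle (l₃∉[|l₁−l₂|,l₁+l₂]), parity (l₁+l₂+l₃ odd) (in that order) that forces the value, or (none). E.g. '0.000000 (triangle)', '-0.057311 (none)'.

Checks pass: Σm=0; 16 even; l₃=5∈[1,11].
(2·5+1)(2·6+1)(2·5+1) = 1573
Δ: 6! 4! 6! / 17! → 1/28588560
sum: t=1:−1/345600 t=2:+1/13824 t=3:−1/5184 t=4:+1/13824 t=5:−1/345600 = -7/129600
3j²(5 6 5; 0 0 0) = Δ·Π!·Σ² = 80/7293  (sign +1)
sum: t=4:+1/207360 t=5:−1/57600 t=6:+1/207360 = -1/129600
3j²(5 6 5; -2 4 -2) = Δ·Π!·Σ² = 168/12155  (sign +1)
combine: 4πI² = 1573·80/7293·168/12155 = 896/3757
take √, sign +1: I = 0.13776169
No selection rule forces the value: the integral is nonzero (none).

0.137762 (none)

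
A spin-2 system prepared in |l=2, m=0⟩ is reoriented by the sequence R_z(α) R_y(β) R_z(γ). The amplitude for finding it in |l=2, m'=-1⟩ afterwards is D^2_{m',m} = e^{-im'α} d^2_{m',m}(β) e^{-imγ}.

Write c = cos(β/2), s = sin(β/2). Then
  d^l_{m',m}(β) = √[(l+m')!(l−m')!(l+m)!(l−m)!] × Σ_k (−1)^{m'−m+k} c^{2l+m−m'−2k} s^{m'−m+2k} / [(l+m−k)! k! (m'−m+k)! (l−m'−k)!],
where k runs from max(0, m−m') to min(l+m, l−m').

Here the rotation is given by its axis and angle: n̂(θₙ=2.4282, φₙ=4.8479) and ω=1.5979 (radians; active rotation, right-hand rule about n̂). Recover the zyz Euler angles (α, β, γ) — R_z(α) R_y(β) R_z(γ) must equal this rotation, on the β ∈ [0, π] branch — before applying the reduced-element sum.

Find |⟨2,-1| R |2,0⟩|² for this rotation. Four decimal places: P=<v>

P=0.3230

Axis–angle → zyz. n̂ = (sinθₙcosφₙ, sinθₙsinφₙ, cosθₙ) = (+0.088408, -0.648404, -0.756146), ω = 1.5979.
R = I cosω + sinω [n̂]ₓ + (1−cosω) n̂n̂ᵀ gives
  R = [-0.019073, +0.696991, -0.716826; -0.814746, +0.404721, +0.415200; +0.579505, +0.591950, +0.560151]
β = atan2(√(R₁₃²+R₂₃²), R₃₃) = 0.976228; α = atan2(R₂₃, R₁₃) mod 2π = 2.616593; γ = atan2(R₃₂, −R₃₁) mod 2π = 2.345571
Split into d^2_{-1,0}(β=0.9762) × two z-phases.
With c≡cos(β/2)=0.883219 and s≡sin(β/2)=0.468961, N=[1·6·2·2]^{1/2}=4.898979
k∈{1,2} keeps every argument non-negative
  k=1: (−1)^0·4.8990/(2)·0.8832^3·0.4690^1 = +0.791439
  k=2: (−1)^1·4.8990/(2)·0.8832^1·0.4690^3 = -0.223128
d^2_{-1,0}(0.9762) = +0.791439 -0.223128 = +0.568311
|D^2_{-1,0}|² = |d^2_{-1,0}(β)|² = (+0.568311)² = 0.322977 (the z-rotation phases have unit modulus)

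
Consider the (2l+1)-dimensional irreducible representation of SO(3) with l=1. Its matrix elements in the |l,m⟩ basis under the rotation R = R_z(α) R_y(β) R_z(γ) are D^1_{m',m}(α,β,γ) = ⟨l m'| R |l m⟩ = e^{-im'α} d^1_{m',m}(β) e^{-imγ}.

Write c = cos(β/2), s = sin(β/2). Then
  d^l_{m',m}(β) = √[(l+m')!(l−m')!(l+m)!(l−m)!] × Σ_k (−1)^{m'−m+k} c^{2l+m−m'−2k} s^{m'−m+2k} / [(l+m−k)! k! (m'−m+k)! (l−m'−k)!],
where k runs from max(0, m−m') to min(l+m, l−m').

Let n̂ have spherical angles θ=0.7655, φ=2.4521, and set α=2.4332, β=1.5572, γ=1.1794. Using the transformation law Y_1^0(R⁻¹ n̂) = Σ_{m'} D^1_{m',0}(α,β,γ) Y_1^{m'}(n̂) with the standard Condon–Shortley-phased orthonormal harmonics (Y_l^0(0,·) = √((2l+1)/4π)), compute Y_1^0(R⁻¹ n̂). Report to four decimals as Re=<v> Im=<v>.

Need the full column D^1_{m',0} for m'=−1..1 at α=2.4332, β=1.5572, γ=1.1794.
cos(β/2)=0.711897, sin(β/2)=0.702283
d^1_{-1,0}: single k=1 term ⇒ +0.707041;  D = -0.536933+0.460011i
d^1_{0,0}: k∈[0..1] ⇒ +0.506798 -0.493202 = +0.013596;  D = +0.013596+0.000000i
d^1_{1,0}: single k=0 term ⇒ -0.707041;  D = +0.536933+0.460011i
Y_1^{m'}(θ=0.7655,φ=2.4521) and Σ D·Y over m':
  (-0.5369+0.4600i)·(-0.1847-0.1523i)  (+0.0136+0.0000i)·(+0.3523+0.0000i)  (+0.5369+0.4600i)·(+0.1847-0.1523i)
Y_1^0(R⁻¹ n̂) = +0.343250+0.000000i

Re=0.3432 Im=0.0000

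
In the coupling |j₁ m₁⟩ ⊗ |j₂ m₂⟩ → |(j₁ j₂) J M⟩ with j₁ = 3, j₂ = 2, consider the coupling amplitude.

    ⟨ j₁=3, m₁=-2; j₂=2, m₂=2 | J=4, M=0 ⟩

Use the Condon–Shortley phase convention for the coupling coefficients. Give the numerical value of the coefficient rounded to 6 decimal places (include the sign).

j₁+j₂−J=1  J+j₁−j₂=5  J−j₁+j₂=3  j₁+j₂+J+1=10
(j₁±m₁, j₂±m₂, J±M) = (1,5,4,0,4,4)
P² = 20736/7
sum k=1..1:
  [1] −1/144 = -1/144
S = -1/144
C² = P²·S² = 1/7 ; C = -0.377964

-0.377964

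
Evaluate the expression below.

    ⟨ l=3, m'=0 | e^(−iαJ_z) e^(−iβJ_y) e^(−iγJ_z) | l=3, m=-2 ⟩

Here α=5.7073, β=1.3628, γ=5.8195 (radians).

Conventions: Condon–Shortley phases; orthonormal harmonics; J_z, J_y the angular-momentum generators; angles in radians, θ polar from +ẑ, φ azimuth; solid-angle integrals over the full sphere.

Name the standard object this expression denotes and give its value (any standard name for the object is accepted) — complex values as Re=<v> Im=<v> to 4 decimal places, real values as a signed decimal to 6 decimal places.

Wigner D-matrix element, Re=0.1624 Im=-0.2166

This is a Wigner D-matrix element — the rotation-matrix element ⟨l m'| R(α,β,γ) |l m⟩ in the angular-momentum basis.
First d^3_{0,-2}(β=1.3628), then the phase factors e^{-i(0)α} and e^{-i(-2)γ}:
Half-angle: c=0.776692, s=0.629881. N=√(6·6·1·120)=65.726707
k: max(0,(-2)−(0))=0 … min(3+(-2),3−(0))=1
  k=0: (−1)^2·65.7267/(12)·0.7767^4·0.6299^2 = +0.790810
  k=1: (−1)^3·65.7267/(12)·0.7767^2·0.6299^4 = -0.520106
d^3_{0,-2}(1.3628) = +0.790810 -0.520106 = +0.270704
D = (+1.000000+0.000000i)·(+0.270704)·(+0.599940-0.800045i) = +0.162406-0.216575i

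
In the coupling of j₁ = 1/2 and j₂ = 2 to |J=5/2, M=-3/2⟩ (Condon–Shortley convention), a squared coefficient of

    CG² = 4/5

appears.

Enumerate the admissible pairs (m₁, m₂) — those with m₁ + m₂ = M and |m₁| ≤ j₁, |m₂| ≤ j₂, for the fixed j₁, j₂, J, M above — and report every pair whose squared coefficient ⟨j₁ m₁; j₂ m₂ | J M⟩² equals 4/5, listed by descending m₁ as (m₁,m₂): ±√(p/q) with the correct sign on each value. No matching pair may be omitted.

(-1/2,-1): +√(4/5)

Admissible pairs with m₁+m₂ = M = -3/2: (-1/2,-1), (1/2,-2)
  (m₁,m₂)=(1/2,-2): CG² = 1/5, CG = +√(1/5)
  (m₁,m₂)=(-1/2,-1): CG² = 4/5, CG = +√(4/5)   ← matches the target
Pairs with CG² = 4/5: (-1/2,-1): +√(4/5)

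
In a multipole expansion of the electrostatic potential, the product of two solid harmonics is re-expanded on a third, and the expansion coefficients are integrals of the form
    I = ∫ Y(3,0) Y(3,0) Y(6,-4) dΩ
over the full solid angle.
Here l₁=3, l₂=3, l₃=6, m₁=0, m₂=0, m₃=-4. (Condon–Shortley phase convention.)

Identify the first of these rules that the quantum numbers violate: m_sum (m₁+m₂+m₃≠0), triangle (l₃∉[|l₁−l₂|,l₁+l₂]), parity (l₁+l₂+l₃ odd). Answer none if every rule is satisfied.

m_sum

m₁+m₂+m₃ = 0 + 0 − 4 = -4  ✗
triangle: |3−3|=0 ≤ l₃=6 ≤ 3+3=6
parity: l₁+l₂+l₃ = 12 is even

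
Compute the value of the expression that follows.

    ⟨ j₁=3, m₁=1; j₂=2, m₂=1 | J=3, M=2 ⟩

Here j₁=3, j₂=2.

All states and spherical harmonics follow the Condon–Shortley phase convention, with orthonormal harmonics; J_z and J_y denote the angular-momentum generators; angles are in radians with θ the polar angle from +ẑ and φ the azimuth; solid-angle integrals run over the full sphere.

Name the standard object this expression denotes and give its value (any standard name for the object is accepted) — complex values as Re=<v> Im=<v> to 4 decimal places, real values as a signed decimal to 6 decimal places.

Clebsch–Gordan coefficient, −√(1/4) ≈ -0.500000

This is a Clebsch–Gordan (vector-coupling) coefficient.
j₁+j₂−J=2  J+j₁−j₂=4  J−j₁+j₂=2  j₁+j₂+J+1=9
(j₁±m₁, j₂±m₂, J±M) = (4,2,3,1,5,1)
P² = 64
sum k=1..2:
  [1] −1/12 = -1/12
  [2] +1/48 = 1/48
S = -1/16
C² = P²·S² = 1/4 ; C = -0.500000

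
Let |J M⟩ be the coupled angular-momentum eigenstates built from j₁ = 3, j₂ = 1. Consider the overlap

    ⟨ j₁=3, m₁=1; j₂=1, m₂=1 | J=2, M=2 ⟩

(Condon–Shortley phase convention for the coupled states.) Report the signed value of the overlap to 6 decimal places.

√[5·2!4!0!/7! · 4!2!2!0!4!0!] = √(768/7)
  +(−1)^2/∏(2,0,0,0,4,0)! = 1/48  (running 1/48)
⟨..|..⟩ = √(768/7)·(1/48) = +0.218218

+√(1/21) = +0.218218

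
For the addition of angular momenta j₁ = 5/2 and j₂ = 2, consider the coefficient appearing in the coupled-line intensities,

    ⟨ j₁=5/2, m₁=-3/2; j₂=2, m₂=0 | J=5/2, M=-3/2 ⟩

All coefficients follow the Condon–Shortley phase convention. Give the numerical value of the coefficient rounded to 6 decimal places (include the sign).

j₁+j₂−J=2  J+j₁−j₂=3  J−j₁+j₂=2  j₁+j₂+J+1=8
(j₁±m₁, j₂±m₂, J±M) = (1,4,2,2,1,4)
P² = 288/35
sum k=1..2:
  [1] −1/6 = -1/6
  [2] +1/8 = 1/8
S = -1/24
C² = P²·S² = 1/70 ; C = -0.119523

-0.119523  (= −√(1/70))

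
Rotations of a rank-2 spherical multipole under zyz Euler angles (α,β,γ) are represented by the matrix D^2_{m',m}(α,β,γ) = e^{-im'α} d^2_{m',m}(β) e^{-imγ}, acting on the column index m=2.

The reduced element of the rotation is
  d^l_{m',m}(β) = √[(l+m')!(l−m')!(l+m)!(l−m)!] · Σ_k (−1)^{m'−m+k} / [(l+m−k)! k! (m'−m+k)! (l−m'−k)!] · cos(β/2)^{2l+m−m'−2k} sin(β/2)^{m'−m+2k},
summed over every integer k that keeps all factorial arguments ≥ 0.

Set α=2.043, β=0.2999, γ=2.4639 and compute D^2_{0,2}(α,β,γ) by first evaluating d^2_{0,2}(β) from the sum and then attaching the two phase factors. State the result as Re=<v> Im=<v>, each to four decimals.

Re=0.0114 Im=0.0522

D^2_{0,2}(2.0430,0.2999,2.4639) = e^{-i·0·2.0430}·d^2_{0,2}(0.2999)·e^{-i·2·2.4639}. Compute d first:
c=cos(0.299900/2)=0.988779, s=sin(0.299900/2)=0.149389; N=√[2·2·24·1]=9.797959
Admissible k: 2..2 (factorial args all ≥0)
  k=2: (−1)^0·9.7980/(4)·0.9888^2·0.1494^2 = +0.053445
d^2_{0,2}(0.2999) = +0.053445
Phases: e^{-i·(0)·2.0430}=+1.000000+0.000000i, e^{-i·(2)·2.4639}=+0.213749+0.976889i ⇒ D=+0.011424+0.052210i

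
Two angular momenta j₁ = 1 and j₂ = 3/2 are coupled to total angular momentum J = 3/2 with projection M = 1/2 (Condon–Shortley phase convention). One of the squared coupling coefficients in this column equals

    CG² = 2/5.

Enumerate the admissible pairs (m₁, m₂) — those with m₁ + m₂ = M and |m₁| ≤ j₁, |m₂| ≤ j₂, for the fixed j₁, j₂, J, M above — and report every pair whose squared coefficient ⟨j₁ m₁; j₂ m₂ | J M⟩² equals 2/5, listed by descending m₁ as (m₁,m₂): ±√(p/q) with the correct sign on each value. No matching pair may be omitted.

Admissible pairs with m₁+m₂ = M = 1/2: (-1,3/2), (0,1/2), (1,-1/2)
  (m₁,m₂)=(1,-1/2): CG² = 8/15, CG = +√(8/15)
  (m₁,m₂)=(0,1/2): CG² = 1/15, CG = −√(1/15)
  (m₁,m₂)=(-1,3/2): CG² = 2/5, CG = −√(2/5)   ← matches the target
Pairs with CG² = 2/5: (-1,3/2): −√(2/5)

(-1,3/2): −√(2/5)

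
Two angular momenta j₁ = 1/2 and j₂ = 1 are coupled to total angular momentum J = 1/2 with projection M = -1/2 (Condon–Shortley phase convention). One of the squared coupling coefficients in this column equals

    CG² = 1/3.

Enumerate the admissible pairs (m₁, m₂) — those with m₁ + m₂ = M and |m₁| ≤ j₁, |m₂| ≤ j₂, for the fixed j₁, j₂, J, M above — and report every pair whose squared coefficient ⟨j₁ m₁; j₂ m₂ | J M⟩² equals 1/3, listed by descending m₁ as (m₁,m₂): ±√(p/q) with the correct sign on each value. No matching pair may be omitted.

Admissible pairs with m₁+m₂ = M = -1/2: (-1/2,0), (1/2,-1)
  (m₁,m₂)=(1/2,-1): CG² = 2/3, CG = +√(2/3)
  (m₁,m₂)=(-1/2,0): CG² = 1/3, CG = −√(1/3)   ← matches the target
Pairs with CG² = 1/3: (-1/2,0): −√(1/3)

(-1/2,0): −√(1/3)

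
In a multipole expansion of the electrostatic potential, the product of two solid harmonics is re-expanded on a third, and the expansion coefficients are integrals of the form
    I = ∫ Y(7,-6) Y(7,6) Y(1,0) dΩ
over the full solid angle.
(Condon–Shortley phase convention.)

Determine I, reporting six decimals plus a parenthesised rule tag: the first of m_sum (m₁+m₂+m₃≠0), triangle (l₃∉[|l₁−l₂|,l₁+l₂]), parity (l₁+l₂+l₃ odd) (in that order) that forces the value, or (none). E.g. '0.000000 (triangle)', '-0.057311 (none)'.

l₁+l₂+l₃=15 is odd: 3j(l;000)=0 ⇒ I=0

0.000000 (parity)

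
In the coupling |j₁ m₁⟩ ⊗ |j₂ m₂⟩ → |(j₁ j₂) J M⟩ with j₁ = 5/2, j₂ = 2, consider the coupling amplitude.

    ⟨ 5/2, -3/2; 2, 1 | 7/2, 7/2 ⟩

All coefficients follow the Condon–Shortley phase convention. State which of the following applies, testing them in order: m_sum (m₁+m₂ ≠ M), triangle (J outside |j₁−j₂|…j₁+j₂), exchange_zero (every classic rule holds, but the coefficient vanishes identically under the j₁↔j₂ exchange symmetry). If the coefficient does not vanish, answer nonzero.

m-sum: m₁+m₂ = -3/2+1 = -1/2, M = 7/2  ✗ ⇒ coefficient is 0

m_sum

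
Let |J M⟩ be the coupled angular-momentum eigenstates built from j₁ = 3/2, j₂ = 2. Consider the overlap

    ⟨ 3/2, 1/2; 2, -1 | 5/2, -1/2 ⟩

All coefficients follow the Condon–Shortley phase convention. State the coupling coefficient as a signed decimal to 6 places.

√[6·1!2!3!/7! · 2!1!1!3!2!3!] = √(72/35)
  +(−1)^0/∏(0,1,1,1,1,2)! = 1/2  (running 1/2)
  +(−1)^1/∏(1,0,0,0,2,3)! = -1/12  (running 5/12)
⟨..|..⟩ = √(72/35)·(5/12) = +0.597614

+√(5/14) = +0.597614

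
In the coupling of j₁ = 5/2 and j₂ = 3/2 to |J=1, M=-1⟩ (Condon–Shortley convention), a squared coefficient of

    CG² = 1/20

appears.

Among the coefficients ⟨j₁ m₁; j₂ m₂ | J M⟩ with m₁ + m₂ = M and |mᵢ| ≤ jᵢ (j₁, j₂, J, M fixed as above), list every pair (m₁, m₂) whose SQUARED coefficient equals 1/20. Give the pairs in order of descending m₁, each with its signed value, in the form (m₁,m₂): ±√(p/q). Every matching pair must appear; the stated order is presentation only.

Admissible pairs with m₁+m₂ = M = -1: (-5/2,3/2), (-3/2,1/2), (-1/2,-1/2), (1/2,-3/2)
  (m₁,m₂)=(1/2,-3/2): CG² = 1/20, CG = +√(1/20)   ← matches the target
  (m₁,m₂)=(-1/2,-1/2): CG² = 3/20, CG = −√(3/20)
  (m₁,m₂)=(-3/2,1/2): CG² = 3/10, CG = +√(3/10)
  (m₁,m₂)=(-5/2,3/2): CG² = 1/2, CG = −√(1/2)
Pairs with CG² = 1/20: (1/2,-3/2): +√(1/20)

(1/2,-3/2): +√(1/20)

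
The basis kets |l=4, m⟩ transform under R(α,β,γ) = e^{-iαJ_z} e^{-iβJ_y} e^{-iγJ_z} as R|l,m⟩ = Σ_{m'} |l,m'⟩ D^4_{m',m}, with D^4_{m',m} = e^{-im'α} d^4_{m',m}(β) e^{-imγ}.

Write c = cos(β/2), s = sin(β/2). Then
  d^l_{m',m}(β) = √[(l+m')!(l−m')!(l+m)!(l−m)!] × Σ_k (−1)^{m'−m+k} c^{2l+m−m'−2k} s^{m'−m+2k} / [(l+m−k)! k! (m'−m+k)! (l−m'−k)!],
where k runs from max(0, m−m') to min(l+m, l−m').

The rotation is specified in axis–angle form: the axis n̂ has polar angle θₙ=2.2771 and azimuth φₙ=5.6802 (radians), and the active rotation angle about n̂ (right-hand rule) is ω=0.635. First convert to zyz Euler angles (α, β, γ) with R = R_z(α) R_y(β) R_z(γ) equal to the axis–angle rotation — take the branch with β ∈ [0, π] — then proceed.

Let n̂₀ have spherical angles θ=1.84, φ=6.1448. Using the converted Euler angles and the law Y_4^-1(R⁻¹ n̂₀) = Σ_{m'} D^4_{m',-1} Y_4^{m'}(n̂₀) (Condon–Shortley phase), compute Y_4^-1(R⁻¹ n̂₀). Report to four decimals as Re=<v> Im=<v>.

Axis–angle → zyz. n̂ = (sinθₙcosφₙ, sinθₙsinφₙ, cosθₙ) = (+0.626602, -0.431433, -0.649026), ω = 0.6350.
R = I cosω + sinω [n̂]ₓ + (1−cosω) n̂n̂ᵀ gives
  R = [+0.881606, +0.332291, -0.335190; -0.437684, +0.841355, -0.317104; +0.176643, +0.426268, +0.887182]
β = atan2(√(R₁₃²+R₂₃²), R₃₃) = 0.479594; α = atan2(R₂₃, R₁₃) mod 2π = 3.899271; γ = atan2(R₃₂, −R₃₁) mod 2π = 1.963649
Need the full column D^4_{m',-1} for m'=−4..4 at α=3.8993, β=0.4796, γ=1.9636.
cos(β/2)=0.971386, sin(β/2)=0.237505
d^4_{-4,-1}: single k=3 term ⇒ +0.086711;  D = +0.024127-0.083287i
d^4_{-3,-1}: k∈[2..3] ⇒ +0.376157 -0.037478 = +0.338679;  D = +0.155103+0.301075i
d^4_{-2,-1}: k∈[1..3] ⇒ +0.822344 -0.245803 +0.009796 = +0.586337;  D = -0.553276-0.194105i
d^4_{-1,-1}: k∈[0..3] ⇒ +0.792749 -0.710870 +0.084993 -0.001694 = +0.165178;  D = +0.150804-0.067393i
d^4_{0,-1}: k∈[0..3] ⇒ -0.866826 +0.310919 -0.018587 +0.000185 = -0.574310;  D = +0.219860-0.530559i
d^4_{1,-1}: k∈[0..3] ⇒ +0.473913 -0.084993 +0.002540 -0.000010 = +0.391450;  D = -0.139664-0.365688i
d^4_{2,-1}: k∈[0..2] ⇒ -0.163868 +0.014694 -0.000176 = -0.149350;  D = -0.134592-0.064732i
d^4_{3,-1}: k∈[0..1] ⇒ +0.037478 -0.001344 = +0.036134;  D = -0.034418+0.011002i
d^4_{4,-1}: single k=0 term ⇒ -0.005184;  D = -0.002502+0.004540i
Y_4^{m'}(θ=1.84,φ=6.1448) and Σ D·Y over m':
  (+0.0241-0.0833i)·(+0.3251+0.2009i)  (+0.1551+0.3011i)·(-0.2729-0.1203i)  (-0.5533-0.1941i)·(-0.1510-0.0429i)  (+0.1508-0.0674i)·(+0.3009+0.0419i)  (+0.2199-0.5306i)·(+0.1114+0.0000i)  (-0.1397-0.3657i)·(-0.3009+0.0419i)  (-0.1346-0.0647i)·(-0.1510+0.0429i)  (-0.0344+0.0110i)·(+0.2729-0.1203i)  (-0.0025+0.0045i)·(+0.3251-0.2009i)
Y_4^-1(R⁻¹ n̂) = +0.238836-0.025764i

Re=0.2388 Im=-0.0258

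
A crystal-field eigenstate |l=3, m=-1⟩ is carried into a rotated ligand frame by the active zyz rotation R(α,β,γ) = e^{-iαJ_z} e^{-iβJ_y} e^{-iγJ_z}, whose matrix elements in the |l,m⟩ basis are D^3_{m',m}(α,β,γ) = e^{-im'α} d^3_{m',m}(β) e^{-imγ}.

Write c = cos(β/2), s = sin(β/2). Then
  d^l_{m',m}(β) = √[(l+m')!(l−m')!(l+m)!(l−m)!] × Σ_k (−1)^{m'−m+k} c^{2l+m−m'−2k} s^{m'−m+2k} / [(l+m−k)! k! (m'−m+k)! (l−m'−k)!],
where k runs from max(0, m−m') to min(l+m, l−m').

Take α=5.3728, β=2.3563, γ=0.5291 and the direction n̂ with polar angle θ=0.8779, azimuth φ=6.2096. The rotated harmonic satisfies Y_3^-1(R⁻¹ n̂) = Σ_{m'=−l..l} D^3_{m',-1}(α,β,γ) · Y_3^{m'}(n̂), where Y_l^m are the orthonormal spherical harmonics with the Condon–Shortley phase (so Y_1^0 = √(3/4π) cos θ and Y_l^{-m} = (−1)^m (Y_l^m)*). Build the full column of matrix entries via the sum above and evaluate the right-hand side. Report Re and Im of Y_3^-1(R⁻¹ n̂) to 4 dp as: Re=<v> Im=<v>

Re=0.1294 Im=0.2814

Need the full column D^3_{m',-1} for m'=−3..3 at α=5.3728, β=2.3563, γ=0.5291.
cos(β/2)=0.382635, sin(β/2)=0.923900
d^3_{-3,-1}: single k=2 term ⇒ +0.070865;  D = -0.041822-0.057208i
d^3_{-2,-1}: k∈[1..2] ⇒ +0.023963 -0.279420 = -0.255457;  D = -0.070382+0.245570i
d^3_{-1,-1}: k∈[0..2] ⇒ +0.003138 -0.146378 +0.640058 = +0.496818;  D = +0.461140-0.184873i
d^3_{0,-1}: k∈[0..2] ⇒ -0.026250 +0.459134 -0.892276 = -0.459392;  D = -0.396576-0.231881i
d^3_{1,-1}: k∈[0..2] ⇒ +0.109784 -0.853411 +0.621941 = -0.121686;  D = -0.015933-0.120638i
d^3_{2,-1}: k∈[0..1] ⇒ -0.279420 +0.814533 = +0.535113;  D = -0.375981+0.380767i
d^3_{3,-1}: single k=0 term ⇒ +0.413156;  D = -0.410250-0.048911i
Y_3^{m'}(θ=0.8779,φ=6.2096) and Σ D·Y over m':
  (-0.0418-0.0572i)·(+0.1854+0.0416i)  (-0.0704+0.2456i)·(+0.3823+0.0567i)  (+0.4611-0.1849i)·(+0.2579+0.0190i)  (-0.3966-0.2319i)·(-0.2288+0.0000i)  (-0.0159-0.1206i)·(-0.2579+0.0190i)  (-0.3760+0.3808i)·(+0.3823-0.0567i)  (-0.4103-0.0489i)·(-0.1854+0.0416i)
Y_3^-1(R⁻¹ n̂) = +0.129360+0.281352i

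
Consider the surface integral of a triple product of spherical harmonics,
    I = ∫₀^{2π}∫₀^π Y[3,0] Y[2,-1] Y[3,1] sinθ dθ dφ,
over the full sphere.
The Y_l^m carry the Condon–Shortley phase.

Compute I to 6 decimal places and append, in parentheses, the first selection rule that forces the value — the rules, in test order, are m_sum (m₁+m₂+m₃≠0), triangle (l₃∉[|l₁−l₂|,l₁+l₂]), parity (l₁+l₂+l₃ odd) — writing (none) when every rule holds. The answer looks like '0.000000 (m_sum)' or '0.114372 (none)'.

-0.059471 (none)

Rules hold: Σm=0, L=8 even, 1≤3≤5.
N = 7·5·7 = 245
Δ = 2!·4!·2!/9! = 1/3780
Racah Σ t=0..2: t=0:+1/24 t=1:−1/4 t=2:+1/24 = -1/6
⇒ 3j(3 2 3; 0 0 0)² = 4/105, sgn +1
Racah Σ t=0..1: t=0:+1/12 t=1:−1/8 = -1/24
⇒ 3j(3 2 3; 0 -1 1)² = 1/210, sgn -1
4πI² = N·(3j₀)²·(3jₘ)² = 2/45
I = -1·√(0.0444444/4π) = -0.05947080
No selection rule forces the value: the integral is nonzero (none).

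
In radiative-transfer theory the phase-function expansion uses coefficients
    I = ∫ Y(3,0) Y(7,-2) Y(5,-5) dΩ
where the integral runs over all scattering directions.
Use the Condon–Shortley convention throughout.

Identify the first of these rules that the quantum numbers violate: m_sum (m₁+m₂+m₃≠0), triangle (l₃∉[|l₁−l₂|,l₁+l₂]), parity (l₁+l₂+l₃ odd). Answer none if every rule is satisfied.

Σmᵢ = -7  ✗
l₃∈[|l₁−l₂|,l₁+l₂]=[4,10], have l₃=5
Σlᵢ = 15 ⇒ odd

m_sum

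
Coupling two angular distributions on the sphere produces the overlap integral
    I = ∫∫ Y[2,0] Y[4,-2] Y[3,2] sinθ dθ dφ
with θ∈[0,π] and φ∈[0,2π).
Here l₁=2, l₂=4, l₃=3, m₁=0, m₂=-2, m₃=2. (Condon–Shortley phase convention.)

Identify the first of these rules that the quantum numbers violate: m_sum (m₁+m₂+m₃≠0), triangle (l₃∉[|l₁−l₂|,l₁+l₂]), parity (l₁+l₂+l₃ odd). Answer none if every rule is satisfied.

azimuthal sum: 0 − 2 + 2 = 0  ✓
2 ≤ 3 ≤ 6 (triangle on l)  ✓
L = 2 + 4 + 3 = 9 (odd)  ✗

parity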